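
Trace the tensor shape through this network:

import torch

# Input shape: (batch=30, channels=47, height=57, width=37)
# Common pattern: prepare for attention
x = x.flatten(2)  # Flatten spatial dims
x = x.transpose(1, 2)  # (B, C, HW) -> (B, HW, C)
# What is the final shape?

Input shape: (30, 47, 57, 37)
  -> after flatten(2): (30, 47, 2109)
Output shape: (30, 2109, 47)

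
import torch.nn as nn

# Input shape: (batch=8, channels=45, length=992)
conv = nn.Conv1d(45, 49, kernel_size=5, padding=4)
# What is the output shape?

Input shape: (8, 45, 992)
Output shape: (8, 49, 996)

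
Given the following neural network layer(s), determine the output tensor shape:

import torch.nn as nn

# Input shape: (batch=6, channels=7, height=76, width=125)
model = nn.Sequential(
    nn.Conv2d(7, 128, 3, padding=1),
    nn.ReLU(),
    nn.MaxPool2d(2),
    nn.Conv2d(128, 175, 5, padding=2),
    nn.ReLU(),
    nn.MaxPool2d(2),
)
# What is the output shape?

Input shape: (6, 7, 76, 125)
  -> after first Conv2d: (6, 128, 76, 125)
  -> after first MaxPool2d: (6, 128, 38, 62)
  -> after second Conv2d: (6, 175, 38, 62)
Output shape: (6, 175, 19, 31)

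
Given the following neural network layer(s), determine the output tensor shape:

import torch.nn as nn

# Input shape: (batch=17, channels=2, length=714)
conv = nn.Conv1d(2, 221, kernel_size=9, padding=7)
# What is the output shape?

Input shape: (17, 2, 714)
Output shape: (17, 221, 720)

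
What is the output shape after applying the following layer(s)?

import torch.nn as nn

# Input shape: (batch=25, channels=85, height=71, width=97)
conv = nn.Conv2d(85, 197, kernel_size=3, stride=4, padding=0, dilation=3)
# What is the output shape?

Input shape: (25, 85, 71, 97)
Output shape: (25, 197, 17, 23)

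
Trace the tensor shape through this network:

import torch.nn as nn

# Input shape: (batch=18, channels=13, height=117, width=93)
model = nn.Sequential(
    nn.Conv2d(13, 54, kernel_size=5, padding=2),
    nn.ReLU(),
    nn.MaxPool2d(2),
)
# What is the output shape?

Input shape: (18, 13, 117, 93)
  -> after Conv2d: (18, 54, 117, 93)
  -> after ReLU: (18, 54, 117, 93)
Output shape: (18, 54, 58, 46)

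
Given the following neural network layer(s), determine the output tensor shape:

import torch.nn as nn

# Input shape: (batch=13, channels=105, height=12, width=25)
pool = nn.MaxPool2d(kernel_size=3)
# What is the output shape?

Input shape: (13, 105, 12, 25)
Output shape: (13, 105, 4, 8)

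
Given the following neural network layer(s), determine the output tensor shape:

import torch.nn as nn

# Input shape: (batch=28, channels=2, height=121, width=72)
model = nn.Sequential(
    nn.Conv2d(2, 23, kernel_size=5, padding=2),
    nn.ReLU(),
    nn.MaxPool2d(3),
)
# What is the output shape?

Input shape: (28, 2, 121, 72)
  -> after Conv2d: (28, 23, 121, 72)
  -> after ReLU: (28, 23, 121, 72)
Output shape: (28, 23, 40, 24)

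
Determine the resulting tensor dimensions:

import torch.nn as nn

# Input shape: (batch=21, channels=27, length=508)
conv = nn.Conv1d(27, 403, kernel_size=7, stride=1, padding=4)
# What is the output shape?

Input shape: (21, 27, 508)
Output shape: (21, 403, 510)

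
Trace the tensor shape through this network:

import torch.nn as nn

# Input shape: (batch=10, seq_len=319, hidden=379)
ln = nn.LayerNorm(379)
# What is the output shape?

Input shape: (10, 319, 379)
Output shape: (10, 319, 379)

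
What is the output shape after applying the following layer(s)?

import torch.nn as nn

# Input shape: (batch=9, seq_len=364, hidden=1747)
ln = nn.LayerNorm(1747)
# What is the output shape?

Input shape: (9, 364, 1747)
Output shape: (9, 364, 1747)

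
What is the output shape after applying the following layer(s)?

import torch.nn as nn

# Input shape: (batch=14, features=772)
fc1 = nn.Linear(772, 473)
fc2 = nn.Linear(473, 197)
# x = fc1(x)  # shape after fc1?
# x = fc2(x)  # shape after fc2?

Input shape: (14, 772)
  -> after fc1: (14, 473)
Output shape: (14, 197)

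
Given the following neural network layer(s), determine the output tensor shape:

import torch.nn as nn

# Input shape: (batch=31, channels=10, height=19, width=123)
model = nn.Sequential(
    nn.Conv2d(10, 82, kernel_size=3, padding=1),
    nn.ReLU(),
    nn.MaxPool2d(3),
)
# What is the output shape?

Input shape: (31, 10, 19, 123)
  -> after Conv2d: (31, 82, 19, 123)
  -> after ReLU: (31, 82, 19, 123)
Output shape: (31, 82, 6, 41)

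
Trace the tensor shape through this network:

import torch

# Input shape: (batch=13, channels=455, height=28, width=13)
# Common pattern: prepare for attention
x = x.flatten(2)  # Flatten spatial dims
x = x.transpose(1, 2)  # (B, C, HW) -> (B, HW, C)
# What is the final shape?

Input shape: (13, 455, 28, 13)
  -> after flatten(2): (13, 455, 364)
Output shape: (13, 364, 455)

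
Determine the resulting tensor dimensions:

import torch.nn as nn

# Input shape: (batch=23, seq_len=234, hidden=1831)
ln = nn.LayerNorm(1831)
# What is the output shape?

Input shape: (23, 234, 1831)
Output shape: (23, 234, 1831)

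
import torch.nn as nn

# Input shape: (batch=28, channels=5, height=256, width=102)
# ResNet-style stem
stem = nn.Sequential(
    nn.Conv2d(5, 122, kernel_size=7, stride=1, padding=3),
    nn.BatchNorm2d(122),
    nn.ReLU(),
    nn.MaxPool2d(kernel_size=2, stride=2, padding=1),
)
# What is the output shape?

Input shape: (28, 5, 256, 102)
  -> after Conv2d 7x7 stride=1: (28, 122, 256, 102)
Output shape: (28, 122, 129, 52)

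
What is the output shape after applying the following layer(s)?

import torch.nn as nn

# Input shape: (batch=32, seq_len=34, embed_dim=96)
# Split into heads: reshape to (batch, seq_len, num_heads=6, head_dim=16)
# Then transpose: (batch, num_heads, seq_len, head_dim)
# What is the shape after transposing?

Input shape: (32, 34, 96)
  -> after reshape: (32, 34, 6, 16)
Output shape: (32, 6, 34, 16)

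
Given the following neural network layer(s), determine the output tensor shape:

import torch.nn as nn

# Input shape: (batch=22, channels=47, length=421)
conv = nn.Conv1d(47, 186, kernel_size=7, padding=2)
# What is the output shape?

Input shape: (22, 47, 421)
Output shape: (22, 186, 419)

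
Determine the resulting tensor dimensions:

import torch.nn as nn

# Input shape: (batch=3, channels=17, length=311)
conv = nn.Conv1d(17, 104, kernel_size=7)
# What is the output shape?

Input shape: (3, 17, 311)
Output shape: (3, 104, 305)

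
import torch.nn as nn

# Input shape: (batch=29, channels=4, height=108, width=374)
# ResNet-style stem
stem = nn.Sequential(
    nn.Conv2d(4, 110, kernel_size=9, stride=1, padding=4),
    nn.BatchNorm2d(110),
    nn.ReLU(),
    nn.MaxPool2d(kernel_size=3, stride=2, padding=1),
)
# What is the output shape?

Input shape: (29, 4, 108, 374)
  -> after Conv2d 9x9 stride=1: (29, 110, 108, 374)
Output shape: (29, 110, 54, 187)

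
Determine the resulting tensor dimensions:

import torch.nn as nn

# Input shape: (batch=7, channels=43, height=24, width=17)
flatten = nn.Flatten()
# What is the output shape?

Input shape: (7, 43, 24, 17)
Output shape: (7, 17544)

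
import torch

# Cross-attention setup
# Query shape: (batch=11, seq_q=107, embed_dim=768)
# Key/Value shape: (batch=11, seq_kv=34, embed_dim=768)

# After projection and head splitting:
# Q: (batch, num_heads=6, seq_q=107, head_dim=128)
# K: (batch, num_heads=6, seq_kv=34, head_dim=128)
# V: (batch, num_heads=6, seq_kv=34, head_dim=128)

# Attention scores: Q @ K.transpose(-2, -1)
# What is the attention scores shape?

Input shape: (11, 107, 768)
Output shape: (11, 6, 107, 34)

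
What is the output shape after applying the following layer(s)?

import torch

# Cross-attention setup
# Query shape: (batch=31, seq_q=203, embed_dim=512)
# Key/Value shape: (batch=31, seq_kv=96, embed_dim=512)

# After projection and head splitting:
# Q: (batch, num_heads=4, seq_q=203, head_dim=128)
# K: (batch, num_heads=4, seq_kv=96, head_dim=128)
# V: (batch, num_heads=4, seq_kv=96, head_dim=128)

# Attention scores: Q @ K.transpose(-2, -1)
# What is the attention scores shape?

Input shape: (31, 203, 512)
Output shape: (31, 4, 203, 96)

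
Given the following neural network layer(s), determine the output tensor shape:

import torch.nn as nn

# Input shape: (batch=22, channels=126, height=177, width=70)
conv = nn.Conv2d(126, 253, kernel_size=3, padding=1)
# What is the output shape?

Input shape: (22, 126, 177, 70)
Output shape: (22, 253, 177, 70)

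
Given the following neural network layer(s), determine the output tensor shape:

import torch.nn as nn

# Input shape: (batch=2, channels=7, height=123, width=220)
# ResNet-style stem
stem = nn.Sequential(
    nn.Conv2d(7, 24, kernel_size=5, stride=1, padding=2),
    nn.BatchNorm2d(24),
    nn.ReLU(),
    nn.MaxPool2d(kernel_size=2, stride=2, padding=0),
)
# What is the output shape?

Input shape: (2, 7, 123, 220)
  -> after Conv2d 5x5 stride=1: (2, 24, 123, 220)
Output shape: (2, 24, 61, 110)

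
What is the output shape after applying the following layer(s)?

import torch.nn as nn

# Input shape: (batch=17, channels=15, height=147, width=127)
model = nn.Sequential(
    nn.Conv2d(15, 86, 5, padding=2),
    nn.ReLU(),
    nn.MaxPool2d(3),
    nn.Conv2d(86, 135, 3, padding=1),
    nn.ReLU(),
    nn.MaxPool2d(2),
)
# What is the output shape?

Input shape: (17, 15, 147, 127)
  -> after first Conv2d: (17, 86, 147, 127)
  -> after first MaxPool2d: (17, 86, 49, 42)
  -> after second Conv2d: (17, 135, 49, 42)
Output shape: (17, 135, 24, 21)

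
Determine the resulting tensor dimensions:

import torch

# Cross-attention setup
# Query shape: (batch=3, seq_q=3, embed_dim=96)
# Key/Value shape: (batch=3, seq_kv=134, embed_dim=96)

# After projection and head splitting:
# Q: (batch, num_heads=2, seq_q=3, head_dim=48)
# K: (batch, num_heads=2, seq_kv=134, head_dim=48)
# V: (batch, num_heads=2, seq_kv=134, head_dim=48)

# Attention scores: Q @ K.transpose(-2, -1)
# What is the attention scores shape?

Input shape: (3, 3, 96)
Output shape: (3, 2, 3, 134)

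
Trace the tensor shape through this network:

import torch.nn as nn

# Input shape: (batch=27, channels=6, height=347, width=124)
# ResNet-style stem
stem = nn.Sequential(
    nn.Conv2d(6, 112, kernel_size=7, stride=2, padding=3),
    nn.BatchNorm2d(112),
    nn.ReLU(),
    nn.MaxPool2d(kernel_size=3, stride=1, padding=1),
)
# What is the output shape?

Input shape: (27, 6, 347, 124)
  -> after Conv2d 7x7 stride=2: (27, 112, 174, 62)
Output shape: (27, 112, 174, 62)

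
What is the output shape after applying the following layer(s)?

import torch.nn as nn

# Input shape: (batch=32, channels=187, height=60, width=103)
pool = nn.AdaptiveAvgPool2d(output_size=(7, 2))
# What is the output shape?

Input shape: (32, 187, 60, 103)
Output shape: (32, 187, 7, 2)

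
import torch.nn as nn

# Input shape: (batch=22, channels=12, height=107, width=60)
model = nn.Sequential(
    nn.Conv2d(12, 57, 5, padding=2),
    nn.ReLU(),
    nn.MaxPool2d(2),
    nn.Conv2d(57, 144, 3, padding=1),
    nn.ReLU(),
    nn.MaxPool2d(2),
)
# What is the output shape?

Input shape: (22, 12, 107, 60)
  -> after first Conv2d: (22, 57, 107, 60)
  -> after first MaxPool2d: (22, 57, 53, 30)
  -> after second Conv2d: (22, 144, 53, 30)
Output shape: (22, 144, 26, 15)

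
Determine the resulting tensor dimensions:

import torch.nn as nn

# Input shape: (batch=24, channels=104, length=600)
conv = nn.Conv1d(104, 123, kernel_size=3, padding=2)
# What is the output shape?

Input shape: (24, 104, 600)
Output shape: (24, 123, 602)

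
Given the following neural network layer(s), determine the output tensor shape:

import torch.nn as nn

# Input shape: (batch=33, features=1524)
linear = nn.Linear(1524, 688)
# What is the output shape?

Input shape: (33, 1524)
Output shape: (33, 688)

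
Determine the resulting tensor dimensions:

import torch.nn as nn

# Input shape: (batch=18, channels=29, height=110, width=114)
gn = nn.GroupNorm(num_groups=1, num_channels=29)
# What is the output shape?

Input shape: (18, 29, 110, 114)
Output shape: (18, 29, 110, 114)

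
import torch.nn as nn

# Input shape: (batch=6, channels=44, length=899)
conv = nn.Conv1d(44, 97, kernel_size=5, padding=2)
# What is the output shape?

Input shape: (6, 44, 899)
Output shape: (6, 97, 899)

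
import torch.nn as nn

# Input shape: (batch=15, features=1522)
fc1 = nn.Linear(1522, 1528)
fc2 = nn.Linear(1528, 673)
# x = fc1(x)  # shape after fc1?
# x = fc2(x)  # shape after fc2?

Input shape: (15, 1522)
  -> after fc1: (15, 1528)
Output shape: (15, 673)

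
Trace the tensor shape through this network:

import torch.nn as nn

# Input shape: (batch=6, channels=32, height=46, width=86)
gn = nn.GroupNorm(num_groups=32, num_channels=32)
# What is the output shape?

Input shape: (6, 32, 46, 86)
Output shape: (6, 32, 46, 86)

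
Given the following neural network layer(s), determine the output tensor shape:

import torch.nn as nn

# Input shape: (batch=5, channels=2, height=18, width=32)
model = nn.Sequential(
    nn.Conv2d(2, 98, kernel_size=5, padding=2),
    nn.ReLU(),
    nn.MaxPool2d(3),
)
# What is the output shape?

Input shape: (5, 2, 18, 32)
  -> after Conv2d: (5, 98, 18, 32)
  -> after ReLU: (5, 98, 18, 32)
Output shape: (5, 98, 6, 10)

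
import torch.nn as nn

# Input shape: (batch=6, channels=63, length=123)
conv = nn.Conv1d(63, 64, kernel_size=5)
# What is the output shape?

Input shape: (6, 63, 123)
Output shape: (6, 64, 119)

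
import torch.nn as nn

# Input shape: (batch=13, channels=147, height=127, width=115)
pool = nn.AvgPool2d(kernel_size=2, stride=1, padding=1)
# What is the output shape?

Input shape: (13, 147, 127, 115)
Output shape: (13, 147, 128, 116)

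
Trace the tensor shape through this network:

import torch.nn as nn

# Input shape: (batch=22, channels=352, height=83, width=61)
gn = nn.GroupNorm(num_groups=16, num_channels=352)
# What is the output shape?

Input shape: (22, 352, 83, 61)
Output shape: (22, 352, 83, 61)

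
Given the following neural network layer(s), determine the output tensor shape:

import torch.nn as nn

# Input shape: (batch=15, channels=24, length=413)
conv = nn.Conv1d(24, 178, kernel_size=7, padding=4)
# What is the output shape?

Input shape: (15, 24, 413)
Output shape: (15, 178, 415)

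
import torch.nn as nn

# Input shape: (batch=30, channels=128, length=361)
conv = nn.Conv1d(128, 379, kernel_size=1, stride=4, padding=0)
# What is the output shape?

Input shape: (30, 128, 361)
Output shape: (30, 379, 91)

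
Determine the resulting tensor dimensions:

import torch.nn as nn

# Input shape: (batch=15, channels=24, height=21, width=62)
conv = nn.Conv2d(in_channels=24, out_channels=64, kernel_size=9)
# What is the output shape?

Input shape: (15, 24, 21, 62)
Output shape: (15, 64, 13, 54)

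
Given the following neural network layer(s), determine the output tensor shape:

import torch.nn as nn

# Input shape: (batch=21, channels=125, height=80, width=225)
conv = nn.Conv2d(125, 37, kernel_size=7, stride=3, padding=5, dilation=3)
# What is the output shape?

Input shape: (21, 125, 80, 225)
Output shape: (21, 37, 24, 73)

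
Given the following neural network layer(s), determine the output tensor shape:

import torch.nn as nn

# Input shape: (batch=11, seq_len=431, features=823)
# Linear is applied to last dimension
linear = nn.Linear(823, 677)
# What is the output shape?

Input shape: (11, 431, 823)
Output shape: (11, 431, 677)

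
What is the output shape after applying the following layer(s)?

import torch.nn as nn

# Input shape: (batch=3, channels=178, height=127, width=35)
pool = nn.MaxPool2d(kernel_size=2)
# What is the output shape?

Input shape: (3, 178, 127, 35)
Output shape: (3, 178, 63, 17)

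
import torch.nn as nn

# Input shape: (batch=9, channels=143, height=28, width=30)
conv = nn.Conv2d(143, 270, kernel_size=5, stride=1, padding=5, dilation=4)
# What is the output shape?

Input shape: (9, 143, 28, 30)
Output shape: (9, 270, 22, 24)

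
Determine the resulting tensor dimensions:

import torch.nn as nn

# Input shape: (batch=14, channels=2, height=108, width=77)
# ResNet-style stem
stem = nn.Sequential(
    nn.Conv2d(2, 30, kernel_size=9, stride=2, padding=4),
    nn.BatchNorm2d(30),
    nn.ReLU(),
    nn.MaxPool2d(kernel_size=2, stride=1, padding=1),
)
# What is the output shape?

Input shape: (14, 2, 108, 77)
  -> after Conv2d 9x9 stride=2: (14, 30, 54, 39)
Output shape: (14, 30, 55, 40)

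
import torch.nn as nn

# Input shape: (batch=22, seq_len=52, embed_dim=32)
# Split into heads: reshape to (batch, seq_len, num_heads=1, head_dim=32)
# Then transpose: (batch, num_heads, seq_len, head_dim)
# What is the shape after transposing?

Input shape: (22, 52, 32)
  -> after reshape: (22, 52, 1, 32)
Output shape: (22, 1, 52, 32)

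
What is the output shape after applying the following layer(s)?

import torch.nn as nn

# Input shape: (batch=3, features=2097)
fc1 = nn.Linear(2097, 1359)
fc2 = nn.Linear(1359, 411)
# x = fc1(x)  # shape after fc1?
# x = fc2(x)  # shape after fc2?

Input shape: (3, 2097)
  -> after fc1: (3, 1359)
Output shape: (3, 411)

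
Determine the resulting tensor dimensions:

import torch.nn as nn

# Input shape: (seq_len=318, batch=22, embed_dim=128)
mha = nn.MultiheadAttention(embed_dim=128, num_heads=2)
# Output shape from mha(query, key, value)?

Input shape: (318, 22, 128)
Output shape: (318, 22, 128)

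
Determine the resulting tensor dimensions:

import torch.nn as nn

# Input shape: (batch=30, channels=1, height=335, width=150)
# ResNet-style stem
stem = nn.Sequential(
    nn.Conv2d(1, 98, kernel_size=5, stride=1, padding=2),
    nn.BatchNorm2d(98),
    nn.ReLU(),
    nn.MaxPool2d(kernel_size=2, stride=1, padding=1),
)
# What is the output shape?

Input shape: (30, 1, 335, 150)
  -> after Conv2d 5x5 stride=1: (30, 98, 335, 150)
Output shape: (30, 98, 336, 151)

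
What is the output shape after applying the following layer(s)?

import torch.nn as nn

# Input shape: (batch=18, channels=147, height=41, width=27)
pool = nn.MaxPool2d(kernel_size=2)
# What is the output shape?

Input shape: (18, 147, 41, 27)
Output shape: (18, 147, 20, 13)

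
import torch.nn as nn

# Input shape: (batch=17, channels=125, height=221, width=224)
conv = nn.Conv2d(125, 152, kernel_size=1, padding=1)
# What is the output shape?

Input shape: (17, 125, 221, 224)
Output shape: (17, 152, 223, 226)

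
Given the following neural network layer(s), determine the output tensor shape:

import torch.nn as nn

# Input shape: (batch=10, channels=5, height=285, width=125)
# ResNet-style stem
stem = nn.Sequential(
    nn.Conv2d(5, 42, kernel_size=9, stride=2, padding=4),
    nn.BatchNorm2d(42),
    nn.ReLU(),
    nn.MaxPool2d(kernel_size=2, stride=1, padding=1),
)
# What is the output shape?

Input shape: (10, 5, 285, 125)
  -> after Conv2d 9x9 stride=2: (10, 42, 143, 63)
Output shape: (10, 42, 144, 64)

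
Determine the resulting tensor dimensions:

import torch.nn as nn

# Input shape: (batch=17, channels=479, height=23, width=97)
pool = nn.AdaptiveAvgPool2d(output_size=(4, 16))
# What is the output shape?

Input shape: (17, 479, 23, 97)
Output shape: (17, 479, 4, 16)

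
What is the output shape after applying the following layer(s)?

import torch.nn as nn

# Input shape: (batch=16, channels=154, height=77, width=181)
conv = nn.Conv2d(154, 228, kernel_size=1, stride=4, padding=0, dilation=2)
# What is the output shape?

Input shape: (16, 154, 77, 181)
Output shape: (16, 228, 20, 46)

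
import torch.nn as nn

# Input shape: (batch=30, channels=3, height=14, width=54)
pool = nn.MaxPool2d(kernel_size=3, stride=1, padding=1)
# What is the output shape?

Input shape: (30, 3, 14, 54)
Output shape: (30, 3, 14, 54)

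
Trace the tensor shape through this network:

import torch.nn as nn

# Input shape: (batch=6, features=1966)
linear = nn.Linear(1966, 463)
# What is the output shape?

Input shape: (6, 1966)
Output shape: (6, 463)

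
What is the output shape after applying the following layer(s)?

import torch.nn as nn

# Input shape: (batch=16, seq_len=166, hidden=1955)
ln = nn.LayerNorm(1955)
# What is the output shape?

Input shape: (16, 166, 1955)
Output shape: (16, 166, 1955)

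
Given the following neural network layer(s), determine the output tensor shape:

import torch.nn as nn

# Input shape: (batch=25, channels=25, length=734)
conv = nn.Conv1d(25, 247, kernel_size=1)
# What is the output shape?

Input shape: (25, 25, 734)
Output shape: (25, 247, 734)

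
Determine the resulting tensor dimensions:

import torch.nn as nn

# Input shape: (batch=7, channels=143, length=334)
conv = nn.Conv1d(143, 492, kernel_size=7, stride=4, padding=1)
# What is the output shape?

Input shape: (7, 143, 334)
Output shape: (7, 492, 83)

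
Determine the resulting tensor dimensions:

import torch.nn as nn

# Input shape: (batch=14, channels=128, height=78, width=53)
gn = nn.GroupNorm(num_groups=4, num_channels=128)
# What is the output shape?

Input shape: (14, 128, 78, 53)
Output shape: (14, 128, 78, 53)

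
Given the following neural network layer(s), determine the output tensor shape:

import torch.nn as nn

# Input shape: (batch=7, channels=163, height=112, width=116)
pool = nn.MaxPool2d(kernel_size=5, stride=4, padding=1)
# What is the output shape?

Input shape: (7, 163, 112, 116)
Output shape: (7, 163, 28, 29)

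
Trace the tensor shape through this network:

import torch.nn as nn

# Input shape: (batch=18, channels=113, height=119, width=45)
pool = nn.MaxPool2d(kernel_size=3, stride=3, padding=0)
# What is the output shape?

Input shape: (18, 113, 119, 45)
Output shape: (18, 113, 39, 15)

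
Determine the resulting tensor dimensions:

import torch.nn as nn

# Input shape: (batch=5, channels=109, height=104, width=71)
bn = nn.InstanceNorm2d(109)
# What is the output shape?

Input shape: (5, 109, 104, 71)
Output shape: (5, 109, 104, 71)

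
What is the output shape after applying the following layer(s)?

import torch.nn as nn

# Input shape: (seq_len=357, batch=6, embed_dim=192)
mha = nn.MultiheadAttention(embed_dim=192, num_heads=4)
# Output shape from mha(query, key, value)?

Input shape: (357, 6, 192)
Output shape: (357, 6, 192)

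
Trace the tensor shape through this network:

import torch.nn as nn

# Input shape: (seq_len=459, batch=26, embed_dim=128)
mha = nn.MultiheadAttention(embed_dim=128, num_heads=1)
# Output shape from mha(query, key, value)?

Input shape: (459, 26, 128)
Output shape: (459, 26, 128)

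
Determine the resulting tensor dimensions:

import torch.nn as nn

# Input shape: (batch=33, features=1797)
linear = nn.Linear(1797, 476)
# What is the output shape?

Input shape: (33, 1797)
Output shape: (33, 476)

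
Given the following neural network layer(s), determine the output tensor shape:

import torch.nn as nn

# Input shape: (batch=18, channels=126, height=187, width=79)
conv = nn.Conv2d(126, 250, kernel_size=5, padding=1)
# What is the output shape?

Input shape: (18, 126, 187, 79)
Output shape: (18, 250, 185, 77)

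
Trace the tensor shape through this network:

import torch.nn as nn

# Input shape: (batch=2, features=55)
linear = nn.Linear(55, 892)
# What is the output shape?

Input shape: (2, 55)
Output shape: (2, 892)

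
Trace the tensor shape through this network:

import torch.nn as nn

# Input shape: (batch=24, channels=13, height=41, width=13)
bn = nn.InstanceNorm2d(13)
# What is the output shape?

Input shape: (24, 13, 41, 13)
Output shape: (24, 13, 41, 13)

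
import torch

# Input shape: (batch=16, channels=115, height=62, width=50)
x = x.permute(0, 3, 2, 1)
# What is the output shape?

Input shape: (16, 115, 62, 50)
Output shape: (16, 50, 62, 115)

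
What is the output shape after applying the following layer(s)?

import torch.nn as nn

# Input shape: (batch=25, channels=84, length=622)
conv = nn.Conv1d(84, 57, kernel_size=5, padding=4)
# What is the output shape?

Input shape: (25, 84, 622)
Output shape: (25, 57, 626)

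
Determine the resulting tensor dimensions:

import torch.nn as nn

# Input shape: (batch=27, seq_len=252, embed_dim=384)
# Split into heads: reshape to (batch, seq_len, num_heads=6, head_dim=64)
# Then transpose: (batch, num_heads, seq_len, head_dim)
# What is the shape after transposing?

Input shape: (27, 252, 384)
  -> after reshape: (27, 252, 6, 64)
Output shape: (27, 6, 252, 64)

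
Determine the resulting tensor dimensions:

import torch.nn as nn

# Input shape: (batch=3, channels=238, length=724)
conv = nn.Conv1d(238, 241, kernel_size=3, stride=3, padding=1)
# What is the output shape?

Input shape: (3, 238, 724)
Output shape: (3, 241, 242)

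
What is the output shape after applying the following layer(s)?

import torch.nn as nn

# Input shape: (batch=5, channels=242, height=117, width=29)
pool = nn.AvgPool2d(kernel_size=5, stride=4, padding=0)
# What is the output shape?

Input shape: (5, 242, 117, 29)
Output shape: (5, 242, 29, 7)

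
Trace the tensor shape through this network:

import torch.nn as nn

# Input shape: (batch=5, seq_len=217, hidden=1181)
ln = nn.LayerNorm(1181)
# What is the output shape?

Input shape: (5, 217, 1181)
Output shape: (5, 217, 1181)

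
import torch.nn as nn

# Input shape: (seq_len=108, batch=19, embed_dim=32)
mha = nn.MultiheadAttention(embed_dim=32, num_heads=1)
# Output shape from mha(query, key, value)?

Input shape: (108, 19, 32)
Output shape: (108, 19, 32)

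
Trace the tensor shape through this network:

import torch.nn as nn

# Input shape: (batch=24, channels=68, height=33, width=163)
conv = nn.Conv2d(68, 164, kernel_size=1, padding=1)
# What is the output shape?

Input shape: (24, 68, 33, 163)
Output shape: (24, 164, 35, 165)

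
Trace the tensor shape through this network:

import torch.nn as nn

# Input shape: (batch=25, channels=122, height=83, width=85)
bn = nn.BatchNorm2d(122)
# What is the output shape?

Input shape: (25, 122, 83, 85)
Output shape: (25, 122, 83, 85)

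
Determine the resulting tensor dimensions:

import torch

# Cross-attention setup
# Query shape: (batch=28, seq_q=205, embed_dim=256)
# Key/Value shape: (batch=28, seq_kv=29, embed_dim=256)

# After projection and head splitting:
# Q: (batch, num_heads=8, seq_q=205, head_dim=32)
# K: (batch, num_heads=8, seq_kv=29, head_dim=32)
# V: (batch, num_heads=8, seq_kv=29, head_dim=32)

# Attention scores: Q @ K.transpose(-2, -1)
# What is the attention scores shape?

Input shape: (28, 205, 256)
Output shape: (28, 8, 205, 29)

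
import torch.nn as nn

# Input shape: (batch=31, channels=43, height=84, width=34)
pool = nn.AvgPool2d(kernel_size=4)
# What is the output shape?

Input shape: (31, 43, 84, 34)
Output shape: (31, 43, 21, 8)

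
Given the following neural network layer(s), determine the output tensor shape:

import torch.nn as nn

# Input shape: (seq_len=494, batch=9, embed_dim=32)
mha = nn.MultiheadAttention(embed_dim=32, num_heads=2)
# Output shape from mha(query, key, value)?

Input shape: (494, 9, 32)
Output shape: (494, 9, 32)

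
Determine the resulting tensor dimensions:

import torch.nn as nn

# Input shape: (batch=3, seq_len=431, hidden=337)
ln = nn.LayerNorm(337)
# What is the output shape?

Input shape: (3, 431, 337)
Output shape: (3, 431, 337)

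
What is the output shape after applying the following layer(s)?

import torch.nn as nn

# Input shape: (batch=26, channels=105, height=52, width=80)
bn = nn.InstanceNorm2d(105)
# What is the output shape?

Input shape: (26, 105, 52, 80)
Output shape: (26, 105, 52, 80)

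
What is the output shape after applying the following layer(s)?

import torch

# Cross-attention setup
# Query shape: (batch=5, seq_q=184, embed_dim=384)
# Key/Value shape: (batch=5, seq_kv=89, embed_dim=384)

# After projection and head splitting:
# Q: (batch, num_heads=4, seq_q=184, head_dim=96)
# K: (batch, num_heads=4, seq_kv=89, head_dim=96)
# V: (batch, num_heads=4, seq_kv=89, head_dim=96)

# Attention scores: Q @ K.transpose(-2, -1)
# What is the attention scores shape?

Input shape: (5, 184, 384)
Output shape: (5, 4, 184, 89)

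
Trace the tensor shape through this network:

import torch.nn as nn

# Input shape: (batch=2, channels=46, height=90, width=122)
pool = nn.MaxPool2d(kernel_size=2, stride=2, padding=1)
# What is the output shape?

Input shape: (2, 46, 90, 122)
Output shape: (2, 46, 46, 62)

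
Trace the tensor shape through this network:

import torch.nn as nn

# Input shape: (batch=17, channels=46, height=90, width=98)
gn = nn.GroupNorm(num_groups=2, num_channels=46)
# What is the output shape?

Input shape: (17, 46, 90, 98)
Output shape: (17, 46, 90, 98)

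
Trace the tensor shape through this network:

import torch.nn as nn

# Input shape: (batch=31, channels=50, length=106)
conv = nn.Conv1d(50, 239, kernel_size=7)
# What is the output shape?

Input shape: (31, 50, 106)
Output shape: (31, 239, 100)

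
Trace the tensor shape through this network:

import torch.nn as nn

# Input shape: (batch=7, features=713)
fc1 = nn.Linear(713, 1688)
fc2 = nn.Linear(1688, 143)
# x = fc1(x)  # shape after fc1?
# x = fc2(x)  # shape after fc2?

Input shape: (7, 713)
  -> after fc1: (7, 1688)
Output shape: (7, 143)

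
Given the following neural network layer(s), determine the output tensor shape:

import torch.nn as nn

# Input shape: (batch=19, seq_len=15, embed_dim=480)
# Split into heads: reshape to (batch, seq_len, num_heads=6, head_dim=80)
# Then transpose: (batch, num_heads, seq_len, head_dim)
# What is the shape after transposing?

Input shape: (19, 15, 480)
  -> after reshape: (19, 15, 6, 80)
Output shape: (19, 6, 15, 80)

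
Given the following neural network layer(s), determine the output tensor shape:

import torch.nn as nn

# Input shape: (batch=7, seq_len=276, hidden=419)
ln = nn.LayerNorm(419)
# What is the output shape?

Input shape: (7, 276, 419)
Output shape: (7, 276, 419)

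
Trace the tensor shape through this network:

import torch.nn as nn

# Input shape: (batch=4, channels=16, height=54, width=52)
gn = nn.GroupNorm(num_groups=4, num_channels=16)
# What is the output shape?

Input shape: (4, 16, 54, 52)
Output shape: (4, 16, 54, 52)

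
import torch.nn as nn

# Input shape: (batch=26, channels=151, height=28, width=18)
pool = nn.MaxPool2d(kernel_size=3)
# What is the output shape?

Input shape: (26, 151, 28, 18)
Output shape: (26, 151, 9, 6)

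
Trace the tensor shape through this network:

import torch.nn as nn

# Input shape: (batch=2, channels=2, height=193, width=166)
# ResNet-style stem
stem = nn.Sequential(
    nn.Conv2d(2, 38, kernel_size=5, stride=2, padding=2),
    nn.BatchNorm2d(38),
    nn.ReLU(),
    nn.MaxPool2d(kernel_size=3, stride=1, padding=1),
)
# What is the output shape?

Input shape: (2, 2, 193, 166)
  -> after Conv2d 5x5 stride=2: (2, 38, 97, 83)
Output shape: (2, 38, 97, 83)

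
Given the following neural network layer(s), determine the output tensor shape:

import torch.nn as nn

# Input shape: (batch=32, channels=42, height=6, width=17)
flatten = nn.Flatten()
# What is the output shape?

Input shape: (32, 42, 6, 17)
Output shape: (32, 4284)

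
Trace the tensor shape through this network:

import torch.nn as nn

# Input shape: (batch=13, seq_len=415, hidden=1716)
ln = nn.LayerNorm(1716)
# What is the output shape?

Input shape: (13, 415, 1716)
Output shape: (13, 415, 1716)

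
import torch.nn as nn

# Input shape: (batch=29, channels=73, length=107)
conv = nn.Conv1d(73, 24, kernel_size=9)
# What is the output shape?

Input shape: (29, 73, 107)
Output shape: (29, 24, 99)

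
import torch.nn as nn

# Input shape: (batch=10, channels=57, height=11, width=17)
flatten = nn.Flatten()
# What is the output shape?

Input shape: (10, 57, 11, 17)
Output shape: (10, 10659)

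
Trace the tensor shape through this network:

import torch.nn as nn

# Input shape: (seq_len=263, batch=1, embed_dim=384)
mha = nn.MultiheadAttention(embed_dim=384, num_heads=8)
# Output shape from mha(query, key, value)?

Input shape: (263, 1, 384)
Output shape: (263, 1, 384)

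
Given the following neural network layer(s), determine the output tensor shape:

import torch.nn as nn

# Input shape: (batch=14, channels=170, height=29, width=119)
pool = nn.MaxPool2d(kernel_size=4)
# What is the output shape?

Input shape: (14, 170, 29, 119)
Output shape: (14, 170, 7, 29)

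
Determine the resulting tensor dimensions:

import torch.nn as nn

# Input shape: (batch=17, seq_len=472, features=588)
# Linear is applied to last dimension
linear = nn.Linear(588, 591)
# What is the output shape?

Input shape: (17, 472, 588)
Output shape: (17, 472, 591)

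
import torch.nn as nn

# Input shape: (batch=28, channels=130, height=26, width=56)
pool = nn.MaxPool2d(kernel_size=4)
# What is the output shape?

Input shape: (28, 130, 26, 56)
Output shape: (28, 130, 6, 14)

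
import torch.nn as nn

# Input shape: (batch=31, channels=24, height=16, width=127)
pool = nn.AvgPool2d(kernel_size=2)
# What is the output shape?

Input shape: (31, 24, 16, 127)
Output shape: (31, 24, 8, 63)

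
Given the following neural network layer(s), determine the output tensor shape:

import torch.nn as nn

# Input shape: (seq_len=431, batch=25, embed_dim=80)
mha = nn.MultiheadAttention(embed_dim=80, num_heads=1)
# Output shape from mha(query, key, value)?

Input shape: (431, 25, 80)
Output shape: (431, 25, 80)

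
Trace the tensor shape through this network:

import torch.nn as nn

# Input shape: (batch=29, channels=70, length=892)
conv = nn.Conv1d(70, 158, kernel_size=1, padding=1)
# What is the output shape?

Input shape: (29, 70, 892)
Output shape: (29, 158, 894)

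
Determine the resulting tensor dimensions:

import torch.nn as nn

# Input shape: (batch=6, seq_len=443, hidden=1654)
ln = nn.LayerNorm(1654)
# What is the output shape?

Input shape: (6, 443, 1654)
Output shape: (6, 443, 1654)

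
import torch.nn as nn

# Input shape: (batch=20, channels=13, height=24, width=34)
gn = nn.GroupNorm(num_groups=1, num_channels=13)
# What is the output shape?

Input shape: (20, 13, 24, 34)
Output shape: (20, 13, 24, 34)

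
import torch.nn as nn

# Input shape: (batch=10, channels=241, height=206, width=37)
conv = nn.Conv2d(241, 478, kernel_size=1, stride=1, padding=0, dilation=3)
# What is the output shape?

Input shape: (10, 241, 206, 37)
Output shape: (10, 478, 206, 37)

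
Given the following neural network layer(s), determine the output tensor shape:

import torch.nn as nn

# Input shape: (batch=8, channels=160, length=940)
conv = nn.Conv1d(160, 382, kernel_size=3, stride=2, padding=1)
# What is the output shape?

Input shape: (8, 160, 940)
Output shape: (8, 382, 470)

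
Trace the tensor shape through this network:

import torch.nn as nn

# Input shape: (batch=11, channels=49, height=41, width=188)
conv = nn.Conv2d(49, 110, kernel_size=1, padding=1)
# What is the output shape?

Input shape: (11, 49, 41, 188)
Output shape: (11, 110, 43, 190)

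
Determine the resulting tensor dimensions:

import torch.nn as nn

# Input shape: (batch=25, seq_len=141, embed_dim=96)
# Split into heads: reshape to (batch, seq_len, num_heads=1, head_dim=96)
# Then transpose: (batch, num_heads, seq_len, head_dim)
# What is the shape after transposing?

Input shape: (25, 141, 96)
  -> after reshape: (25, 141, 1, 96)
Output shape: (25, 1, 141, 96)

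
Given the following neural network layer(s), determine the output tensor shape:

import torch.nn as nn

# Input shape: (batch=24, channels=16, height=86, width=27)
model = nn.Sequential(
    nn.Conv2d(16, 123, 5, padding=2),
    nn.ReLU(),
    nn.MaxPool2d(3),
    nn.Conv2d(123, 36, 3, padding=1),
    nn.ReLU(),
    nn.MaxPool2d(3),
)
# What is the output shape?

Input shape: (24, 16, 86, 27)
  -> after first Conv2d: (24, 123, 86, 27)
  -> after first MaxPool2d: (24, 123, 28, 9)
  -> after second Conv2d: (24, 36, 28, 9)
Output shape: (24, 36, 9, 3)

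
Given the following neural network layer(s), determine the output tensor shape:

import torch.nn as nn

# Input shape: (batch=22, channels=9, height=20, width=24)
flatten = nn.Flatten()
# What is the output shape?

Input shape: (22, 9, 20, 24)
Output shape: (22, 4320)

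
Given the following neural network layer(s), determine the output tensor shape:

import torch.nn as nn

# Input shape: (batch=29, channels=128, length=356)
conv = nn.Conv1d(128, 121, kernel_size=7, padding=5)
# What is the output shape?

Input shape: (29, 128, 356)
Output shape: (29, 121, 360)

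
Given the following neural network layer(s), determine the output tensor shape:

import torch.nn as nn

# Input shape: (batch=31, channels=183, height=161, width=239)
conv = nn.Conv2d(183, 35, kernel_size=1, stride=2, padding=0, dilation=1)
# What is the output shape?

Input shape: (31, 183, 161, 239)
Output shape: (31, 35, 81, 120)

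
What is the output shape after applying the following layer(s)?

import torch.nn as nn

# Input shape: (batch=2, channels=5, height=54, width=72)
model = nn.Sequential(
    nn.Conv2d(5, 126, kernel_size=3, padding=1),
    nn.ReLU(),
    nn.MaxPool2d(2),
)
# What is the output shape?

Input shape: (2, 5, 54, 72)
  -> after Conv2d: (2, 126, 54, 72)
  -> after ReLU: (2, 126, 54, 72)
Output shape: (2, 126, 27, 36)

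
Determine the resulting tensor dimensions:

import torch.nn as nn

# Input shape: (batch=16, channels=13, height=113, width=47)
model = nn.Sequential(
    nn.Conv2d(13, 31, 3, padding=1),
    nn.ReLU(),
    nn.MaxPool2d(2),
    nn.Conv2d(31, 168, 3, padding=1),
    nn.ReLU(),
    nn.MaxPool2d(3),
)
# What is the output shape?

Input shape: (16, 13, 113, 47)
  -> after first Conv2d: (16, 31, 113, 47)
  -> after first MaxPool2d: (16, 31, 56, 23)
  -> after second Conv2d: (16, 168, 56, 23)
Output shape: (16, 168, 18, 7)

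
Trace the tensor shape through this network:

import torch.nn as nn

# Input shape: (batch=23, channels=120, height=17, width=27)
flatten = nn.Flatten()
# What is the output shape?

Input shape: (23, 120, 17, 27)
Output shape: (23, 55080)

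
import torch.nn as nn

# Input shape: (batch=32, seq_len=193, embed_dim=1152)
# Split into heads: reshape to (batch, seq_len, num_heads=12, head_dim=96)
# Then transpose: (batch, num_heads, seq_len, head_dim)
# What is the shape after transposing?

Input shape: (32, 193, 1152)
  -> after reshape: (32, 193, 12, 96)
Output shape: (32, 12, 193, 96)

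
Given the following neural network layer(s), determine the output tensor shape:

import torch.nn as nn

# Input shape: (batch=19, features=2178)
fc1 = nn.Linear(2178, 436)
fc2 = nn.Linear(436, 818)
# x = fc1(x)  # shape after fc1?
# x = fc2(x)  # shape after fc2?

Input shape: (19, 2178)
  -> after fc1: (19, 436)
Output shape: (19, 818)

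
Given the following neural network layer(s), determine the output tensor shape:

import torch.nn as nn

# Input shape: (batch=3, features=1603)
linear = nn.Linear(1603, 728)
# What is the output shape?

Input shape: (3, 1603)
Output shape: (3, 728)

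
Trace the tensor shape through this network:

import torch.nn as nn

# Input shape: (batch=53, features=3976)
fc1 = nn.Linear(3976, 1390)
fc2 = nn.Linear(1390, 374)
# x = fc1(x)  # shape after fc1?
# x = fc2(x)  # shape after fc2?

Input shape: (53, 3976)
  -> after fc1: (53, 1390)
Output shape: (53, 374)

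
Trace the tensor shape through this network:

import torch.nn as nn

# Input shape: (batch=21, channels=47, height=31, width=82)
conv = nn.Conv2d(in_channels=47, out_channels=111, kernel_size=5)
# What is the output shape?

Input shape: (21, 47, 31, 82)
Output shape: (21, 111, 27, 78)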